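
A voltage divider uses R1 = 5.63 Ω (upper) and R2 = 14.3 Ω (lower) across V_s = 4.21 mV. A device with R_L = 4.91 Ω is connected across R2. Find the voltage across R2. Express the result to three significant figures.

V_out ≈ 1.66 mV

First combine the lower leg with the load: R2 ‖ R_L = 3.655 Ω.
Voltage divider with the loaded lower leg: V_out = 4.21 × 3.655/(5.63 + 3.655) = 4.21 × 0.3936 = 1.657 mV.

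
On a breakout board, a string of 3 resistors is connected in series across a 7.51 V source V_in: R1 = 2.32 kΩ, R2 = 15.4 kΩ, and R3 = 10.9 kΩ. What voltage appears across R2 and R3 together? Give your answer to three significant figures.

V ≈ 6.90 V

Total series resistance ΣR = 2.32 + 15.4 + 10.9 = 28.62 kΩ.
R_{R2..R3} = 15.4 + 10.9 = 26.30 kΩ.
V = V_in · R/ΣR = 7.51 × 0.9189 = 6.901 V.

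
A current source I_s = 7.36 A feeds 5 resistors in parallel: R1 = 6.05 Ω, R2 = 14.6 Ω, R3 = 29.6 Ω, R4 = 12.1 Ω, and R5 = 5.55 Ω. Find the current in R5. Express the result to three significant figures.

ΣG = 1/6.05 + 1/14.6 + 1/29.6 + 1/12.1 + 1/5.55 = 0.5304.
R5 takes the fraction G_k/ΣG = 0.1802/0.5304 = 0.3397, so I = 7.36 × 0.3397 = 2.500 A.

I ≈ 2.50 A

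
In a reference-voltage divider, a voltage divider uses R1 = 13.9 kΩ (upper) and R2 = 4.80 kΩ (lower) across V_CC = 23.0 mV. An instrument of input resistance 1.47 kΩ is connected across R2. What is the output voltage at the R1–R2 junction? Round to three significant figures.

V_out ≈ 1.72 mV

First combine the lower leg with the load: R2 ‖ R_L = 1.125 kΩ.
Voltage divider with the loaded lower leg: V_out = 23.0 × 1.125/(13.9 + 1.125) = 23.0 × 0.07490 = 1.723 mV.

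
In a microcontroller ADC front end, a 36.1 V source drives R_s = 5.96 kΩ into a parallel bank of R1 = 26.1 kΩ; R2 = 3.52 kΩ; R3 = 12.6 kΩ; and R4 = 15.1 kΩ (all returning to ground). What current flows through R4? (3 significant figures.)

I ≈ 0.631 mA

Equivalent of the parallel group: R_p = 2.137 kΩ.
V_A by voltage divider: V_A = 36.1 × 2.137/(5.96 + 2.137) = 9.527 V.
Branch current I = V_A/R4 = 9.527/15.1 = 0.6309 mA.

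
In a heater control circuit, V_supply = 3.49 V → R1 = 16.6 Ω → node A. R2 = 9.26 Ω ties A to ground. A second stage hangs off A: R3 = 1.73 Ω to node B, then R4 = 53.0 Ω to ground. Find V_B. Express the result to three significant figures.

The second stage (R3 + R4 = 54.73 Ω) loads node A in parallel with R2.
R2 ‖ (R3+R4) = 7.920 Ω.
First divider: V_A = V_supply · 7.920/(16.6 + 7.920) = 1.127 V.
V_B = V_A × 0.9684 = 1.092 V.

V_B ≈ 1.09 V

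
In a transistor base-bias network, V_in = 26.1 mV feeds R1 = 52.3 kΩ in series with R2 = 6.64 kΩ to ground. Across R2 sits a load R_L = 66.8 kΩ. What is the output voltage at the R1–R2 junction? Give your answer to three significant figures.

R2 ‖ R_L = (6.64 × 66.8)/(6.64 + 66.8) = 6.040 kΩ.
Then V_out = V_in · R2'/(R1 + R2') = 26.1 × 6.040/58.34 = 2.702 mV.

V_out ≈ 2.70 mV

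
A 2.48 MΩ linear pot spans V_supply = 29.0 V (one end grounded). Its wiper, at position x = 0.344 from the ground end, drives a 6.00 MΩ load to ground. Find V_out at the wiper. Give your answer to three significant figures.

V_out ≈ 9.12 V

The pot divides into 1.627 MΩ above the wiper and 0.8531 MΩ below.
R_L loads the lower segment: effective lower R = 0.7469 MΩ.
V_out = 29.0 × 0.7469/(1.627 + 0.7469) = 9.125 V.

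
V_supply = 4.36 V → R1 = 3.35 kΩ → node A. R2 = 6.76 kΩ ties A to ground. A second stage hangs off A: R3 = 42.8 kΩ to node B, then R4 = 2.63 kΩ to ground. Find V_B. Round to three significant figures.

The second stage (R3 + R4 = 45.43 kΩ) loads node A in parallel with R2.
Effective lower resistance at A: R2 ‖ 45.43 = 5.884 kΩ.
So V_A = 4.36 × 0.6372 = 2.778 V.
Then the unloaded second divider: V_B = V_A × R4/(R3+R4) = 2.778 × 0.05789 = 0.1608 V.

V_B ≈ 0.161 V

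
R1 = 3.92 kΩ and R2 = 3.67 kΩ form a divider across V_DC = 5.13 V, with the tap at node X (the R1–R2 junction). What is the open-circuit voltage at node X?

Open-circuit (no load on X): V_th = V_DC · R2/(R1 + R2) = 5.13 × 3.67/(3.920 + 3.67) = 2.481 V.

V_th ≈ 2.48 V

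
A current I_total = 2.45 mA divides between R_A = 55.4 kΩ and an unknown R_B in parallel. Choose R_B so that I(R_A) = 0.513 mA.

R_B ≈ 14.7 kΩ

The fraction through R_A equals R_B/(R_A+R_B).
0.513/2.45 = R_B/(R_A + R_B) → R_B = R_A · (0.2094)/(1 − 0.2094) = 55.4 × 0.2648 = 14.67 kΩ.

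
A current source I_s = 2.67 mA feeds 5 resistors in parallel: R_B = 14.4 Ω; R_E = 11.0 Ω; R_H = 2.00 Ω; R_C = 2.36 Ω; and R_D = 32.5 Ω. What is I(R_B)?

ΣG = 1/14.4 + 1/11.0 + 1/2.00 + 1/2.36 + 1/32.5 = 1.115.
By the current-divider rule, I = I_s · G_k/ΣG = 2.67 × 0.06229 = 0.1663 mA.

I ≈ 0.166 mA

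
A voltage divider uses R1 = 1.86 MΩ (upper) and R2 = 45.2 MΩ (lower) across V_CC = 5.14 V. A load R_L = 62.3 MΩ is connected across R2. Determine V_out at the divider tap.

First combine the lower leg with the load: R2 ‖ R_L = 26.19 MΩ.
Now apply the divider: V_out = 5.14 × 0.9337 = 4.799 V.
(Unloaded it would be 4.94 V; the load pulls it down.)

V_out ≈ 4.80 V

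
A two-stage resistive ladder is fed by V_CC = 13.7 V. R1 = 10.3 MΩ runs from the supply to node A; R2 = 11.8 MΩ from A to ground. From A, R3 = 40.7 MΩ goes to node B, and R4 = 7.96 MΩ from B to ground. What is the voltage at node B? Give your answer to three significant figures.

Node A sees R2 in parallel with the series input of stage 2, R3 + R4 = 48.66 MΩ.
Effective lower resistance at A: R2 ‖ 48.66 = 9.497 MΩ.
First divider: V_A = V_CC · 9.497/(10.3 + 9.497) = 6.572 V.
V_B = V_A × 0.1636 = 1.075 V.

V_B ≈ 1.08 V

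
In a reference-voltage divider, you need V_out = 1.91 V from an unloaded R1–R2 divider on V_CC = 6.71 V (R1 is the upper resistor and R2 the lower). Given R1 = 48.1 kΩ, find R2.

V_out/V_CC = R2/(R1+R2) = 0.2846.
R2 = R1 · 0.2846/(1 − 0.2846) = 19.14 kΩ.

R2 ≈ 19.1 kΩ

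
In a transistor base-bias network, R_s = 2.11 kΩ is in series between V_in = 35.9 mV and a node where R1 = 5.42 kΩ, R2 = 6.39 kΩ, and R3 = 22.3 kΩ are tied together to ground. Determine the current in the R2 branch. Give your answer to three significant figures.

I ≈ 3.10 µA

Equivalent of the parallel group: R_p = 2.592 kΩ.
Node voltage V_A = V_in · R_p/(R_s + R_p) = 35.9 × 0.5512 = 19.79 mV.
Branch current I = V_A/R2 = 19.79/6.39 = 3.097 µA.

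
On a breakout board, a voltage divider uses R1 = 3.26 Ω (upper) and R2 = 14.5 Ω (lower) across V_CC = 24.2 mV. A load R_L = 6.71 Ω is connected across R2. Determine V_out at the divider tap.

V_out ≈ 14.1 mV

The load sits in parallel with R2, giving an effective lower resistance R2' = R2·R_L/(R2+R_L) = 4.587 Ω.
Then V_out = V_CC · R2'/(R1 + R2') = 24.2 × 4.587/7.847 = 14.15 mV.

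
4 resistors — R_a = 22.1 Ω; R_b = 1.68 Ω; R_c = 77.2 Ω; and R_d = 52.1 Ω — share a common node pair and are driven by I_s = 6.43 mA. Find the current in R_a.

Conductances: ΣG = 1/22.1 + 1/1.68 + 1/77.2 + 1/52.1 = 0.6726 (1/Ω).
R_a takes the fraction G_k/ΣG = 0.04525/0.6726 = 0.06727, so I = 6.43 × 0.06727 = 0.4326 mA.

I ≈ 0.433 mA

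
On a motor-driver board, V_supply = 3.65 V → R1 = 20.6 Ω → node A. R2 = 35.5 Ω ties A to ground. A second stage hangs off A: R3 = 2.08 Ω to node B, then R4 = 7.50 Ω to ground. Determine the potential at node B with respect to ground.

The second stage (R3 + R4 = 9.580 Ω) loads node A in parallel with R2.
Effective lower resistance at A: R2 ‖ 9.580 = 7.544 Ω.
First divider: V_A = V_supply · 7.544/(20.6 + 7.544) = 0.9784 V.
Then the unloaded second divider: V_B = V_A × R4/(R3+R4) = 0.9784 × 0.7829 = 0.7660 V.

V_B ≈ 0.766 V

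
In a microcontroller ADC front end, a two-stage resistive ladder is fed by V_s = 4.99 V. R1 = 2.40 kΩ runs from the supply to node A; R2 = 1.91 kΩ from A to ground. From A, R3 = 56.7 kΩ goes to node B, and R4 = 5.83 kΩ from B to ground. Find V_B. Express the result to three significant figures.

Node A sees R2 in parallel with the series input of stage 2, R3 + R4 = 62.53 kΩ.
R2 ‖ (R3+R4) = 1.853 kΩ.
V_A = 4.99 × 1.853/(2.40 + 1.853) = 2.174 V.
Then the unloaded second divider: V_B = V_A × R4/(R3+R4) = 2.174 × 0.09324 = 0.2027 V.

V_B ≈ 0.203 V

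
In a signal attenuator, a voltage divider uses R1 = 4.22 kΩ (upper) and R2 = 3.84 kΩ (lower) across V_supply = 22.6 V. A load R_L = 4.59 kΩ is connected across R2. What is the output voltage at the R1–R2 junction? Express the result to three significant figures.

V_out ≈ 7.49 V

First combine the lower leg with the load: R2 ‖ R_L = 2.091 kΩ.
Now apply the divider: V_out = 22.6 × 0.3313 = 7.488 V.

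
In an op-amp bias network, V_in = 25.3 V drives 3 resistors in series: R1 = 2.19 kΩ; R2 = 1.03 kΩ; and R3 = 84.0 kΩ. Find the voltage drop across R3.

V ≈ 24.4 V

ΣR = 2.19 + 1.03 + 84.0 = 87.22 kΩ.
By the voltage-divider rule, V = 25.3 × 84.00/87.22 = 24.37 V.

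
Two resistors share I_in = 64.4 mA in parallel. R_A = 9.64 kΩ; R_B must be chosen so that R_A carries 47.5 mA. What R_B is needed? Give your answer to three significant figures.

R_B ≈ 27.1 kΩ

The fraction through R_A equals R_B/(R_A+R_B).
With f = 0.7376, R_B = R_A · f/(1−f) = 9.64 × 2.811 = 27.09 kΩ.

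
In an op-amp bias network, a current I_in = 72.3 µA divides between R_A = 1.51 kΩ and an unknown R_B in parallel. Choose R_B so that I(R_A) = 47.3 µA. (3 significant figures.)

R_B ≈ 2.86 kΩ

The fraction through R_A equals R_B/(R_A+R_B).
With f = 0.6542, R_B = R_A · f/(1−f) = 1.51 × 1.892 = 2.857 kΩ.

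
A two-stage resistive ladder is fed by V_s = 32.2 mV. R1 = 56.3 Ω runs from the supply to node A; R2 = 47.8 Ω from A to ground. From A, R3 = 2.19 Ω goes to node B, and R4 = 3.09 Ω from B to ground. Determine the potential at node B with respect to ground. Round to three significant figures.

V_B ≈ 1.47 mV

The second stage (R3 + R4 = 5.280 Ω) loads node A in parallel with R2.
Effective lower resistance at A: R2 ‖ 5.280 = 4.755 Ω.
V_A = 32.2 × 4.755/(56.3 + 4.755) = 2.508 mV.
V_B = V_A × 0.5852 = 1.468 mV.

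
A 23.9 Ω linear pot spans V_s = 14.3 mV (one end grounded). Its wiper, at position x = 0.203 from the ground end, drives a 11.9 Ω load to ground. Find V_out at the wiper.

The pot divides into 19.05 Ω above the wiper and 4.852 Ω below.
Lower segment in parallel with the load: 4.852 ‖ 11.9 = 3.447 Ω.
Loaded-divider output: V_out = 14.3 × 0.1532 = 2.191 mV.

V_out ≈ 2.19 mV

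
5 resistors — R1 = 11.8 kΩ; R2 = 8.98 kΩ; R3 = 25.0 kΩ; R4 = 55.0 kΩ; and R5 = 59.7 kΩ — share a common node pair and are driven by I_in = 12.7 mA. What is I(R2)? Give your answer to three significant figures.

Total conductance ΣG = 1/11.8 + 1/8.98 + 1/25.0 + 1/55.0 + 1/59.7 = 0.2710 (units of 1/kΩ).
By the current-divider rule, I = I_in · G_k/ΣG = 12.7 × 0.4109 = 5.218 mA.

I ≈ 5.22 mA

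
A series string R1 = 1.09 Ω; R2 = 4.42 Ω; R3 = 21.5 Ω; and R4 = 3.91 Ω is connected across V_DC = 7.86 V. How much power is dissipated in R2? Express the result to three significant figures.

P ≈ 0.286 W

Series current I = V_DC/ΣR = 7.86/30.92 = 0.2542 A.
V(R2) = I·R = 1.124 V; P = V·I = 1.124 × 0.2542 = 0.2856 W.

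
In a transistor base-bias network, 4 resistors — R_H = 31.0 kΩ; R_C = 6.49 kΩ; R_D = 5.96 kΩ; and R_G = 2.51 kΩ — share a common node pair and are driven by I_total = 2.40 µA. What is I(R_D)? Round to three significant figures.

Conductances: ΣG = 1/31.0 + 1/6.49 + 1/5.96 + 1/2.51 = 0.7525 (1/kΩ).
Current divider: I(R_D) = I_total · G_k/ΣG = 2.40 × (0.1678/0.7525) = 2.40 × 0.2230 = 0.5351 µA.

I ≈ 0.535 µA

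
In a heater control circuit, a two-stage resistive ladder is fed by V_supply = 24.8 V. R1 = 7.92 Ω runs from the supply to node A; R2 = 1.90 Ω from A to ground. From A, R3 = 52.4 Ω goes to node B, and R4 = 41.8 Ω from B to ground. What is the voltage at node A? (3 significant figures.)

V_A ≈ 4.72 V

The second stage (R3 + R4 = 94.20 Ω) loads node A in parallel with R2.
Effective lower resistance at A: R2 ‖ 94.20 = 1.862 Ω.
V_A = 24.8 × 1.862/(7.92 + 1.862) = 4.722 V.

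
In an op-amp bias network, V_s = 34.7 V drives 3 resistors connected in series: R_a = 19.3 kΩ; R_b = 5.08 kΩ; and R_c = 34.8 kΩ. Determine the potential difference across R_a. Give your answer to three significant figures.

V ≈ 11.3 V

Total series resistance ΣR = 19.3 + 5.08 + 34.8 = 59.18 kΩ.
V = V_s · R/ΣR = 34.7 × 0.3261 = 11.32 V.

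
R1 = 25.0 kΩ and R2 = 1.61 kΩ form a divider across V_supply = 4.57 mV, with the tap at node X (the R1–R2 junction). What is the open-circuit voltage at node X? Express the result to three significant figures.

With X open, the divider is unloaded: V_th = 4.57 × 1.61/26.61 = 0.2765 mV.

V_th ≈ 0.277 mV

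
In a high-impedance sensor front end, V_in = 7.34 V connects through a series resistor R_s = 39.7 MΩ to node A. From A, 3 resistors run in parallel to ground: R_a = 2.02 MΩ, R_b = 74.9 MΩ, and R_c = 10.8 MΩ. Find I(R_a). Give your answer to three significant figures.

I ≈ 0.146 µA

Equivalent of the parallel group: R_p = 1.664 MΩ.
V_A by voltage divider: V_A = 7.34 × 1.664/(39.7 + 1.664) = 0.2953 V.
I(R_a) = V_A / R_a = 0.2953/2.02 = 0.1462 µA.
(Equivalently: I_total = 0.1774 µA, then current-divider fraction G_k/ΣG = 0.8237.)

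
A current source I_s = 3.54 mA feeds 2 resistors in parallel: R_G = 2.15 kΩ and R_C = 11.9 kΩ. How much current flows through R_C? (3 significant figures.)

I ≈ 0.542 mA

For two parallel branches, I_k = I_s · (other R)/(sum of R).
So I = 3.54 × 2.15/14.05 = 0.5417 mA.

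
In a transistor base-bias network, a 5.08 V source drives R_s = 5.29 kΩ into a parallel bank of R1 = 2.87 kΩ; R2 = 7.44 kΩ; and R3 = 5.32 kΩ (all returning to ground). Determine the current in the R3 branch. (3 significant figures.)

I ≈ 0.210 mA

Combine the parallel branches: R_p = (1/2.87 + 1/7.44 + 1/5.32)⁻¹ = 1.491 kΩ.
Node voltage V_A = V_in · R_p/(R_s + R_p) = 5.08 × 0.2198 = 1.117 V.
I(R3) = V_A / R3 = 1.117/5.32 = 0.2099 mA.
(Equivalently: I_total = 0.7492 mA, then current-divider fraction G_k/ΣG = 0.2802.)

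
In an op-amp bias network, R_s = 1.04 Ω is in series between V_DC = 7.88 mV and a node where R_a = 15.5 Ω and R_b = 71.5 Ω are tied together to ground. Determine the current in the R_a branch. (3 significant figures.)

I ≈ 0.470 mA

Equivalent of the parallel group: R_p = 12.74 Ω.
Node voltage V_A = V_DC · R_p/(R_s + R_p) = 7.88 × 0.9245 = 7.285 mV.
Branch current I = V_A/R_a = 7.285/15.5 = 0.4700 mA.
(Equivalently: I_total = 0.5719 mA, then current-divider fraction G_k/ΣG = 0.8218.)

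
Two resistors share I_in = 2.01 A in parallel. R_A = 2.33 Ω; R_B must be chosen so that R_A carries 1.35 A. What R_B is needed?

R_B ≈ 4.77 Ω

Two-branch current divider: I_A = I_in · R_B/(R_A + R_B).
With f = 0.6716, R_B = R_A · f/(1−f) = 2.33 × 2.045 = 4.766 Ω.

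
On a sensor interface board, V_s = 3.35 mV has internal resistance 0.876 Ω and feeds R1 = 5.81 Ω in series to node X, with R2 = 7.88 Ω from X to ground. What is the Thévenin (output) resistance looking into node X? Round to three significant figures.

R1' = 0.876 + 5.81 = 6.686 Ω (source resistance + R1).
Looking into X with the source shorted: R_th = R1'·R2/(R1'+R2) = 6.686 × 7.88/14.57 = 3.617 Ω.

R_th ≈ 3.62 Ω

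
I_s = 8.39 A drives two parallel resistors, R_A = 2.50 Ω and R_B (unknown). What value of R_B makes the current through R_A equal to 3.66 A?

In a two-way split, I_A/I_s = R_B/(R_A + R_B).
3.66/8.39 = R_B/(R_A + R_B) → R_B = R_A · (0.4362)/(1 − 0.4362) = 2.50 × 0.7738 = 1.934 Ω.

R_B ≈ 1.93 Ω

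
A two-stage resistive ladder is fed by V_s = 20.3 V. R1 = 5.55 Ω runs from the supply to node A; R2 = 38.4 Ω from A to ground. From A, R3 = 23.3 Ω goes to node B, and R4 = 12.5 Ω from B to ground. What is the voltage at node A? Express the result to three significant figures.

Looking into the second stage from A: R3 + R4 = 35.80 Ω appears in parallel with R2.
Effective lower resistance at A: R2 ‖ 35.80 = 18.53 Ω.
V_A = 20.3 × 18.53/(5.55 + 18.53) = 15.62 V.

V_A ≈ 15.6 V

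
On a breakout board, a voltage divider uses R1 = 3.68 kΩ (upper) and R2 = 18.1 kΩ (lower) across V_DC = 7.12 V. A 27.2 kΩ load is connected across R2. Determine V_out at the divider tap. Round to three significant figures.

First combine the lower leg with the load: R2 ‖ R_L = 10.87 kΩ.
Voltage divider with the loaded lower leg: V_out = 7.12 × 10.87/(3.68 + 10.87) = 7.12 × 0.7470 = 5.319 V.

V_out ≈ 5.32 V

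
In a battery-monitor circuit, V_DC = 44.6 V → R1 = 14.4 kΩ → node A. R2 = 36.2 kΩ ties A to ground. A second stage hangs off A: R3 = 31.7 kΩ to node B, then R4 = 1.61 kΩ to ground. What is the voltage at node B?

Node A sees R2 in parallel with the series input of stage 2, R3 + R4 = 33.31 kΩ.
R2 ‖ (R3+R4) = 17.35 kΩ.
So V_A = 44.6 × 0.5464 = 24.37 V.
Stage 2 is unloaded, so V_B = V_A · R4/(R3+R4) = 24.37 × 1.61/33.31 = 1.178 V.

V_B ≈ 1.18 V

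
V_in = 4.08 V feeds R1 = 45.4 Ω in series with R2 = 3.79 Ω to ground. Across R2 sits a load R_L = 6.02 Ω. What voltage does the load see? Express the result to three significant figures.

R2 ‖ R_L = (3.79 × 6.02)/(3.79 + 6.02) = 2.326 Ω.
Now apply the divider: V_out = 4.08 × 0.04873 = 0.1988 V.
(Unloaded it would be 0.314 V; the load pulls it down.)

V_out ≈ 0.199 V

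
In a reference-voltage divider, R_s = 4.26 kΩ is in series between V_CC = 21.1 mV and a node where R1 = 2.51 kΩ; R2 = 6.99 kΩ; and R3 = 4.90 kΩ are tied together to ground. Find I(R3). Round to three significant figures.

Parallel bank: R_p = 1/(1/2.51 + 1/6.99 + 1/4.90) = 1.341 kΩ.
Node voltage V_A = V_CC · R_p/(R_s + R_p) = 21.1 × 0.2395 = 5.053 mV.
I(R3) = V_A / R3 = 5.053/4.90 = 1.031 µA.

I ≈ 1.03 µA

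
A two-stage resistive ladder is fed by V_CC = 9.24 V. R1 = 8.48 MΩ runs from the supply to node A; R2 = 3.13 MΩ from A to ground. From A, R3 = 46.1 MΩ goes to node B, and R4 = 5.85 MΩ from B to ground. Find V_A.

Node A sees R2 in parallel with the series input of stage 2, R3 + R4 = 51.95 MΩ.
R2 ‖ (R3+R4) = 2.952 MΩ.
So V_A = 9.24 × 0.2582 = 2.386 V.

V_A ≈ 2.39 V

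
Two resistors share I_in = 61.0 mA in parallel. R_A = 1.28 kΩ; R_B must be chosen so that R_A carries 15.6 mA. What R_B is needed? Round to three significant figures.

Two-branch current divider: I_A = I_in · R_B/(R_A + R_B).
15.6/61.0 = R_B/(R_A + R_B) → R_B = R_A · (0.2557)/(1 − 0.2557) = 1.28 × 0.3436 = 0.4398 kΩ.

R_B ≈ 0.440 kΩ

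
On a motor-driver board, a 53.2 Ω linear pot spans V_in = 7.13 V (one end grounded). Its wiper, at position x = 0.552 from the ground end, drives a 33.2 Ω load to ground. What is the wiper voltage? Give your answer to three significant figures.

V_out ≈ 2.82 V

The pot divides into 23.83 Ω above the wiper and 29.37 Ω below.
R_L loads the lower segment: effective lower R = 15.58 Ω.
Loaded-divider output: V_out = 7.13 × 0.3953 = 2.819 V.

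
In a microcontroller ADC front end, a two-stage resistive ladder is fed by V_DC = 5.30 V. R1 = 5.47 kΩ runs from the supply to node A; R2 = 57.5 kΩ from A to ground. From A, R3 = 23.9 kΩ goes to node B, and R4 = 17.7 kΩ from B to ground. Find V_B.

Node A sees R2 in parallel with the series input of stage 2, R3 + R4 = 41.60 kΩ.
R2 ‖ (R3+R4) = 24.14 kΩ.
V_A = 5.30 × 24.14/(5.47 + 24.14) = 4.321 V.
V_B = V_A × 0.4255 = 1.838 V.

V_B ≈ 1.84 V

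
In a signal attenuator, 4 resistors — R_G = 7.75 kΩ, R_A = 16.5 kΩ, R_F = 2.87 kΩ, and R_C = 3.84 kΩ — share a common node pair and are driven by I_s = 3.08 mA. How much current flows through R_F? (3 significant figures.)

ΣG = 1/7.75 + 1/16.5 + 1/2.87 + 1/3.84 = 0.7985.
By the current-divider rule, I = I_s · G_k/ΣG = 3.08 × 0.4364 = 1.344 mA.

I ≈ 1.34 mA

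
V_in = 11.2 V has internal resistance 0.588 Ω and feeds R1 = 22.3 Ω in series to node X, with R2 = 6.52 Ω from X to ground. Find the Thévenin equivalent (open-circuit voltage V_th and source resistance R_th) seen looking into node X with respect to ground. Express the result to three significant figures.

R1' = 0.588 + 22.3 = 22.89 Ω (source resistance + R1).
Open-circuit (no load on X): V_th = V_in · R2/(R1' + R2) = 11.2 × 6.52/(22.89 + 6.52) = 2.483 V.
Looking into X with the source shorted: R_th = R1'·R2/(R1'+R2) = 22.89 × 6.52/29.41 = 5.074 Ω.

V_th ≈ 2.48 V, R_th ≈ 5.07 Ω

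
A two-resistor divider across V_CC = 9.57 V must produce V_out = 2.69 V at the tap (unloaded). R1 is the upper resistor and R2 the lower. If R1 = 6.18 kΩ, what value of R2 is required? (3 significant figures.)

R2 ≈ 2.42 kΩ

The divider ratio is R2/(R1+R2) = 2.69/9.57 = 0.2811.
So R2 = R1 · V_out/(V_CC − V_out) = 6.18 × 2.69/(9.57 − 2.69) = 6.18 × 0.3910 = 2.416 kΩ.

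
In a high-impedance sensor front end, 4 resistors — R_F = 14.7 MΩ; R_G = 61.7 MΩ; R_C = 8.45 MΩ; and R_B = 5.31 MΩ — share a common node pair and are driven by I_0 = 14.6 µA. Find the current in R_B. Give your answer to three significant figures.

I ≈ 7.03 µA

Total conductance ΣG = 1/14.7 + 1/61.7 + 1/8.45 + 1/5.31 = 0.3909 (units of 1/MΩ).
R_B takes the fraction G_k/ΣG = 0.1883/0.3909 = 0.4818, so I = 14.6 × 0.4818 = 7.034 µA.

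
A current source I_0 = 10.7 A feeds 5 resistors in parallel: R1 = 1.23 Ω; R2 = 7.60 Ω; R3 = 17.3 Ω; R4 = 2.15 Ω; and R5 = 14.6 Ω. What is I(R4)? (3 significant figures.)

I ≈ 3.24 A

Total conductance ΣG = 1/1.23 + 1/7.60 + 1/17.3 + 1/2.15 + 1/14.6 = 1.536 (units of 1/Ω).
Current divider: I(R4) = I_0 · G_k/ΣG = 10.7 × (0.4651/1.536) = 10.7 × 0.3028 = 3.240 A.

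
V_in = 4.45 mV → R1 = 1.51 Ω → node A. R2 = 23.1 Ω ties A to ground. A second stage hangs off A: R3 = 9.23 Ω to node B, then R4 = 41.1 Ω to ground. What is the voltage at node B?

V_B ≈ 3.32 mV

Looking into the second stage from A: R3 + R4 = 50.33 Ω appears in parallel with R2.
Effective lower resistance at A: R2 ‖ 50.33 = 15.83 Ω.
So V_A = 4.45 × 0.9129 = 4.063 mV.
V_B = V_A × 0.8166 = 3.318 mV.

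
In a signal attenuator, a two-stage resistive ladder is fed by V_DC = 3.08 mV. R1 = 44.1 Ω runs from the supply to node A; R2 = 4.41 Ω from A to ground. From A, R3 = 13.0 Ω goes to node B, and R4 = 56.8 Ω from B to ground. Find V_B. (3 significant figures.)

Node A sees R2 in parallel with the series input of stage 2, R3 + R4 = 69.80 Ω.
Effective lower resistance at A: R2 ‖ 69.80 = 4.148 Ω.
First divider: V_A = V_DC · 4.148/(44.1 + 4.148) = 0.2648 mV.
V_B = V_A × 0.8138 = 0.2155 mV.

V_B ≈ 0.215 mV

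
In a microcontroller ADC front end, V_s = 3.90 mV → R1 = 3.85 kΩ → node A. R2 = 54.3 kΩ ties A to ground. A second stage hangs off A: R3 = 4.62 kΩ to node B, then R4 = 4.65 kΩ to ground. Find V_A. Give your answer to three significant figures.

V_A ≈ 2.62 mV

Node A sees R2 in parallel with the series input of stage 2, R3 + R4 = 9.270 kΩ.
R2 ‖ (R3+R4) = 7.918 kΩ.
So V_A = 3.90 × 0.6728 = 2.624 mV.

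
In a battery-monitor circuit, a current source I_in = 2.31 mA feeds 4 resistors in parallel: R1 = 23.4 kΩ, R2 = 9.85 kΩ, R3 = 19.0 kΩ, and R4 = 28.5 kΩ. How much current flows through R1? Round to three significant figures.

I ≈ 0.426 mA

ΣG = 1/23.4 + 1/9.85 + 1/19.0 + 1/28.5 = 0.2320.
Current divider: I(R1) = I_in · G_k/ΣG = 2.31 × (0.04274/0.2320) = 2.31 × 0.1842 = 0.4256 mA.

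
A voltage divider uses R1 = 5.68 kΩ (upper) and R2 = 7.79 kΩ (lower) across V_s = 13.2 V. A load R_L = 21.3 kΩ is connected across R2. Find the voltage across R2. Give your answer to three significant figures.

V_out ≈ 6.61 V

First combine the lower leg with the load: R2 ‖ R_L = 5.704 kΩ.
Voltage divider with the loaded lower leg: V_out = 13.2 × 5.704/(5.68 + 5.704) = 13.2 × 0.5011 = 6.614 V.
(Unloaded it would be 7.63 V; the load pulls it down.)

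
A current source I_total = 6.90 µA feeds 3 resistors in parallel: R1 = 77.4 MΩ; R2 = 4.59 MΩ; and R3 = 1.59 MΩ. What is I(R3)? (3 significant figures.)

I ≈ 5.05 µA

Conductances: ΣG = 1/77.4 + 1/4.59 + 1/1.59 = 0.8597 (1/MΩ).
R3 takes the fraction G_k/ΣG = 0.6289/0.8597 = 0.7316, so I = 6.90 × 0.7316 = 5.048 µA.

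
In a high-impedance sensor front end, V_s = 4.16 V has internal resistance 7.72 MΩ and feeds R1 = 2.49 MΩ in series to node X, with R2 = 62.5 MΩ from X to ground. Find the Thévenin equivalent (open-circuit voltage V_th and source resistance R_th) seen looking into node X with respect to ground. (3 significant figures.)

V_th ≈ 3.58 V, R_th ≈ 8.78 MΩ

R1' = 7.72 + 2.49 = 10.21 MΩ (source resistance + R1).
With X open, the divider is unloaded: V_th = 4.16 × 62.5/72.71 = 3.576 V.
With V_s suppressed (replaced by a short), R_th = R1' ‖ R2 = (10.21 × 62.5)/(10.21 + 62.5) = 8.776 MΩ.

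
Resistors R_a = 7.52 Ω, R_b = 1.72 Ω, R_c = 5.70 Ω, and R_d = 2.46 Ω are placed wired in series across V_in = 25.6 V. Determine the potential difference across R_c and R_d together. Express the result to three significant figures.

Series total: ΣR = 7.52 + 1.72 + 5.70 + 2.46 = 17.40 Ω.
R_{R_c..R_d} = 5.70 + 2.46 = 8.160 Ω.
By the voltage-divider rule, V = 25.6 × 8.160/17.40 = 12.01 V.

V ≈ 12.0 V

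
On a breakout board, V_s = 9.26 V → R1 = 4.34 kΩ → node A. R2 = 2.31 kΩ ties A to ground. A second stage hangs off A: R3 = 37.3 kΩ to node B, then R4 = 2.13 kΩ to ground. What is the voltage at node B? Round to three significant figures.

The second stage (R3 + R4 = 39.43 kΩ) loads node A in parallel with R2.
Effective lower resistance at A: R2 ‖ 39.43 = 2.182 kΩ.
V_A = 9.26 × 2.182/(4.34 + 2.182) = 3.098 V.
V_B = V_A × 0.05402 = 0.1674 V.

V_B ≈ 0.167 V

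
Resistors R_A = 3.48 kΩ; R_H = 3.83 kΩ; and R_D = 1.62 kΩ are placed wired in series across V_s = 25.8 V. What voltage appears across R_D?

V ≈ 4.68 V

ΣR = 3.48 + 3.83 + 1.62 = 8.930 kΩ.
Voltage divider: V = V_s · (1.620 / 8.930) = 25.8 × 0.1814 = 4.680 V.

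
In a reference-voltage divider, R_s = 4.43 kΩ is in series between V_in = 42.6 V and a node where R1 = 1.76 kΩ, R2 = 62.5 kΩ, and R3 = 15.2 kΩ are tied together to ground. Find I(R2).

Parallel bank: R_p = 1/(1/1.76 + 1/62.5 + 1/15.2) = 1.539 kΩ.
Node voltage V_A = V_in · R_p/(R_s + R_p) = 42.6 × 0.2578 = 10.98 V.
Branch current I = V_A/R2 = 10.98/62.5 = 0.1757 mA.
(Equivalently: I_total = 7.137 mA, then current-divider fraction G_k/ΣG = 0.02462.)

I ≈ 0.176 mA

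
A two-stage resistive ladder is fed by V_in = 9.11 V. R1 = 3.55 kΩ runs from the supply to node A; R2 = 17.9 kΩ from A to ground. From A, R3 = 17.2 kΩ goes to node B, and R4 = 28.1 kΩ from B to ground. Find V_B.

The second stage (R3 + R4 = 45.30 kΩ) loads node A in parallel with R2.
R2 ‖ (R3+R4) = 12.83 kΩ.
First divider: V_A = V_in · 12.83/(3.55 + 12.83) = 7.136 V.
V_B = V_A × 0.6203 = 4.426 V.

V_B ≈ 4.43 V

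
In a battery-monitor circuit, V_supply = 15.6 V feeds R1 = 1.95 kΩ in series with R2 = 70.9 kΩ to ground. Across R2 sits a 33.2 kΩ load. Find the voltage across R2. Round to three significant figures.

V_out ≈ 14.4 V

R2 ‖ R_L = (70.9 × 33.2)/(70.9 + 33.2) = 22.61 kΩ.
Now apply the divider: V_out = 15.6 × 0.9206 = 14.36 V.
(Unloaded it would be 15.2 V; the load pulls it down.)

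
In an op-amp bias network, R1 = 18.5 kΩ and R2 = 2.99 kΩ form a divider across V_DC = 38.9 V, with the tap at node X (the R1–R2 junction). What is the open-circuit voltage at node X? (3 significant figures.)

V_th ≈ 5.41 V

Open-circuit (no load on X): V_th = V_DC · R2/(R1 + R2) = 38.9 × 2.99/(18.50 + 2.99) = 5.412 V.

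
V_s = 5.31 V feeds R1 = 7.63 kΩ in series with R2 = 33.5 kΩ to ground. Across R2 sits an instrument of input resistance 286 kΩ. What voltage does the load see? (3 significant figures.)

V_out ≈ 4.23 V

The load sits in parallel with R2, giving an effective lower resistance R2' = R2·R_L/(R2+R_L) = 29.99 kΩ.
Now apply the divider: V_out = 5.31 × 0.7972 = 4.233 V.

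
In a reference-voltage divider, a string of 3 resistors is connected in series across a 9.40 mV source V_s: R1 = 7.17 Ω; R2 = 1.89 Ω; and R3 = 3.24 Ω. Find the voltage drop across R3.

Series total: ΣR = 7.17 + 1.89 + 3.24 = 12.30 Ω.
By the voltage-divider rule, V = 9.40 × 3.240/12.30 = 2.476 mV.

V ≈ 2.48 mV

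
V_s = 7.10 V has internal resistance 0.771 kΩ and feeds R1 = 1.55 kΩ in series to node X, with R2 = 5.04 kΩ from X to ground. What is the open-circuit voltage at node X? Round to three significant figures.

V_th ≈ 4.86 V

R1' = 0.771 + 1.55 = 2.321 kΩ (source resistance + R1).
With X open, the divider is unloaded: V_th = 7.10 × 5.04/7.361 = 4.861 V.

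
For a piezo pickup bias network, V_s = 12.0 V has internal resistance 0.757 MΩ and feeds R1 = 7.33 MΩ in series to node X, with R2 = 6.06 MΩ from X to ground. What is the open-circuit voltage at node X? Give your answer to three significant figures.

R1' = 0.757 + 7.33 = 8.087 MΩ (source resistance + R1).
V_th is the unloaded tap voltage: V_s · R2/(R1'+R2) = 12.0 × 0.4284 = 5.140 V.

V_th ≈ 5.14 V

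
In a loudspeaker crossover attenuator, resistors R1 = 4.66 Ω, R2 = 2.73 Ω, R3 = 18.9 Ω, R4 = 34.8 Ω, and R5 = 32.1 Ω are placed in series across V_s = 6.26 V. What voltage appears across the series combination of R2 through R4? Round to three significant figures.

V ≈ 3.79 V

ΣR = 4.66 + 2.73 + 18.9 + 34.8 + 32.1 = 93.19 Ω.
R_{R2..R4} = 2.73 + 18.9 + 34.8 = 56.43 Ω.
Voltage divider: V = V_s · (56.43 / 93.19) = 6.26 × 0.6055 = 3.791 V.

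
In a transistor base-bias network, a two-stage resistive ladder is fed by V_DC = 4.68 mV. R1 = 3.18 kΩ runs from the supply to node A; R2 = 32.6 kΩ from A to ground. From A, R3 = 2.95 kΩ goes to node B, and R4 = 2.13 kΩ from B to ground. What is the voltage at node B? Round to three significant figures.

V_B ≈ 1.14 mV

Node A sees R2 in parallel with the series input of stage 2, R3 + R4 = 5.080 kΩ.
R2 ‖ (R3+R4) = 4.395 kΩ.
V_A = 4.68 × 4.395/(3.18 + 4.395) = 2.715 mV.
Then the unloaded second divider: V_B = V_A × R4/(R3+R4) = 2.715 × 0.4193 = 1.139 mV.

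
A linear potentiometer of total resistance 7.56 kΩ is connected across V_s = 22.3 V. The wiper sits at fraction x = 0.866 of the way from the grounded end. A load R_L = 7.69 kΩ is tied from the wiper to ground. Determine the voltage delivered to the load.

The pot divides into 1.013 kΩ above the wiper and 6.547 kΩ below.
R_L loads the lower segment: effective lower R = 3.536 kΩ.
V_out = 22.3 × 3.536/(1.013 + 3.536) = 17.33 V.

V_out ≈ 17.3 V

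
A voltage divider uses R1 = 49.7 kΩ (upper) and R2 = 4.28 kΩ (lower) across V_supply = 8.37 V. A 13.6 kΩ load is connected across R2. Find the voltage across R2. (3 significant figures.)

V_out ≈ 0.515 V

R2 ‖ R_L = (4.28 × 13.6)/(4.28 + 13.6) = 3.255 kΩ.
Then V_out = V_supply · R2'/(R1 + R2') = 8.37 × 3.255/52.96 = 0.5146 V.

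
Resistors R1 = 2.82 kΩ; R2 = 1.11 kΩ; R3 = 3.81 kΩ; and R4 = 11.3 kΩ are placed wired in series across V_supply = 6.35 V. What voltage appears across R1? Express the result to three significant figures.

Total series resistance ΣR = 2.82 + 1.11 + 3.81 + 11.3 = 19.04 kΩ.
By the voltage-divider rule, V = 6.35 × 2.820/19.04 = 0.9405 V.

V ≈ 0.940 V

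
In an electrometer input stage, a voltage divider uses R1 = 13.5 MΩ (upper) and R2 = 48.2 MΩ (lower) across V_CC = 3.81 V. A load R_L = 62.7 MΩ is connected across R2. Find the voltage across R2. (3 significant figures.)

V_out ≈ 2.55 V

The load sits in parallel with R2, giving an effective lower resistance R2' = R2·R_L/(R2+R_L) = 27.25 MΩ.
Then V_out = V_CC · R2'/(R1 + R2') = 3.81 × 27.25/40.75 = 2.548 V.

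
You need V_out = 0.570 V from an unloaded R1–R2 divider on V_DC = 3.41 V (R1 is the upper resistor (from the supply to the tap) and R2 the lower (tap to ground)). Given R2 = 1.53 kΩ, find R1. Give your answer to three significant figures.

V_out/V_DC = R2/(R1+R2) = 0.1672.
R1 = R2·(1/k − 1) = 1.53 × 4.982 = 7.623 kΩ.

R1 ≈ 7.62 kΩ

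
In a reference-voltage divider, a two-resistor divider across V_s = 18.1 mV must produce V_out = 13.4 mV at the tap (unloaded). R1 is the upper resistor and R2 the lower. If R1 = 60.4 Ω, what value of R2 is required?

V_out/V_s = R2/(R1+R2) = 0.7403.
Rearranging, R2 = R1·k/(1−k) = 60.4 × 2.851 = 172.2 Ω.

R2 ≈ 172 Ω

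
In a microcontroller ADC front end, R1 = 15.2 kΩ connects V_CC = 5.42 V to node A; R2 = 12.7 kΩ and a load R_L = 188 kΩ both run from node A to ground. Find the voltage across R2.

R2 ‖ R_L = (12.7 × 188)/(12.7 + 188) = 11.90 kΩ.
Now apply the divider: V_out = 5.42 × 0.4390 = 2.380 V.
(Unloaded it would be 2.47 V; the load pulls it down.)

V_out ≈ 2.38 V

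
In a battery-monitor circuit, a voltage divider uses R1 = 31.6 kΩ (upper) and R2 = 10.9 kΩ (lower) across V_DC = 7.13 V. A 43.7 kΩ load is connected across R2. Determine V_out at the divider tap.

V_out ≈ 1.54 V

The load sits in parallel with R2, giving an effective lower resistance R2' = R2·R_L/(R2+R_L) = 8.724 kΩ.
Now apply the divider: V_out = 7.13 × 0.2163 = 1.543 V.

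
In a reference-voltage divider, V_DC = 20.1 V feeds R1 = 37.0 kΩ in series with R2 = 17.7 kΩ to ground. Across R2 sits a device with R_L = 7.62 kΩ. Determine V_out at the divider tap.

V_out ≈ 2.53 V

First combine the lower leg with the load: R2 ‖ R_L = 5.327 kΩ.
Then V_out = V_DC · R2'/(R1 + R2') = 20.1 × 5.327/42.33 = 2.530 V.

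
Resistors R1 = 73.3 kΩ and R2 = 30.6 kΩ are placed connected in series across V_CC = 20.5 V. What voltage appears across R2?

Total series resistance ΣR = 73.3 + 30.6 = 103.9 kΩ.
V = V_CC · R/ΣR = 20.5 × 0.2945 = 6.038 V.

V ≈ 6.04 V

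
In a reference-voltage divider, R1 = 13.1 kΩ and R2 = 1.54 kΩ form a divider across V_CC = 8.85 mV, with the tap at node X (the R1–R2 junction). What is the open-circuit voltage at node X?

With X open, the divider is unloaded: V_th = 8.85 × 1.54/14.64 = 0.9309 mV.

V_th ≈ 0.931 mV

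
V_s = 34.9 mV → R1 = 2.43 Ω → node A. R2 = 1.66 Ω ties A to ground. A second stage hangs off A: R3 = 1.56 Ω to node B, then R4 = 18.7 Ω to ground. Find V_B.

V_B ≈ 12.5 mV

The second stage (R3 + R4 = 20.26 Ω) loads node A in parallel with R2.
Effective lower resistance at A: R2 ‖ 20.26 = 1.534 Ω.
So V_A = 34.9 × 0.3870 = 13.51 mV.
Then the unloaded second divider: V_B = V_A × R4/(R3+R4) = 13.51 × 0.9230 = 12.47 mV.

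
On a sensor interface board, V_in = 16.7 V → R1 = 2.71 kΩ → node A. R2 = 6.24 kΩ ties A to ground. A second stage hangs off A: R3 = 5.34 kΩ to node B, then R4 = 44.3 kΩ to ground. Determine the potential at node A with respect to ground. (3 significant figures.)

Looking into the second stage from A: R3 + R4 = 49.64 kΩ appears in parallel with R2.
Effective lower resistance at A: R2 ‖ 49.64 = 5.543 kΩ.
V_A = 16.7 × 5.543/(2.71 + 5.543) = 11.22 V.

V_A ≈ 11.2 V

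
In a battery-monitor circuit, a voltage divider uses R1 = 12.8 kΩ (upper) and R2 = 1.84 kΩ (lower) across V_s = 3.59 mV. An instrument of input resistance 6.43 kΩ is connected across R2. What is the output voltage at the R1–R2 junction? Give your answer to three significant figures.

V_out ≈ 0.361 mV

The load sits in parallel with R2, giving an effective lower resistance R2' = R2·R_L/(R2+R_L) = 1.431 kΩ.
Voltage divider with the loaded lower leg: V_out = 3.59 × 1.431/(12.8 + 1.431) = 3.59 × 0.1005 = 0.3609 mV.
(Unloaded it would be 0.451 mV; the load pulls it down.)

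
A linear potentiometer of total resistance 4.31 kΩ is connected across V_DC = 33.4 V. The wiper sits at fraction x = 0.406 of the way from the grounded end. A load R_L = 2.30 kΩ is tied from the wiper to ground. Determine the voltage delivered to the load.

Lower segment x·R_p = 1.750 kΩ; upper segment (1−x)·R_p = 2.560 kΩ.
(x·R_p) ‖ R_L = 0.9938 kΩ.
V_out = 33.4 × 0.9938/(2.560 + 0.9938) = 9.340 V.

V_out ≈ 9.34 V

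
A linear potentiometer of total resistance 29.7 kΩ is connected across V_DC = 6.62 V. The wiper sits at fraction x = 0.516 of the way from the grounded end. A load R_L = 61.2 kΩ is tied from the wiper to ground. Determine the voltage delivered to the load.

Lower segment x·R_p = 15.33 kΩ; upper segment (1−x)·R_p = 14.37 kΩ.
(x·R_p) ‖ R_L = 12.26 kΩ.
V_out = 6.62 × 12.26/(14.37 + 12.26) = 3.047 V.
(Unloaded: V_out = x·V_DC = 3.42 V.)

V_out ≈ 3.05 V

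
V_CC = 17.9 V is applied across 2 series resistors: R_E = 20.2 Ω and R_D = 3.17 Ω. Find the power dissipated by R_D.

Series current I = V_CC/ΣR = 17.9/23.37 = 0.7659 A.
P = I²R = 0.5867 × 3.17 = 1.860 W.

P ≈ 1.86 W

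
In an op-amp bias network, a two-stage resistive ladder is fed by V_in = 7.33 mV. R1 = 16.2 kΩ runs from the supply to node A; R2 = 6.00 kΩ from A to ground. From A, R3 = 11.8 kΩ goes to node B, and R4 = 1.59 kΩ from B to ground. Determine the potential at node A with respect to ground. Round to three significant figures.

Looking into the second stage from A: R3 + R4 = 13.39 kΩ appears in parallel with R2.
R2 ‖ (R3+R4) = 4.143 kΩ.
First divider: V_A = V_in · 4.143/(16.2 + 4.143) = 1.493 mV.

V_A ≈ 1.49 mV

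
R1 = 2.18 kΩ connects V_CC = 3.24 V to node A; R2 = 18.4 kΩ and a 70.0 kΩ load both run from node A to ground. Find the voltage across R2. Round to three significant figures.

R2 ‖ R_L = (18.4 × 70.0)/(18.4 + 70.0) = 14.57 kΩ.
Now apply the divider: V_out = 3.24 × 0.8699 = 2.818 V.

V_out ≈ 2.82 V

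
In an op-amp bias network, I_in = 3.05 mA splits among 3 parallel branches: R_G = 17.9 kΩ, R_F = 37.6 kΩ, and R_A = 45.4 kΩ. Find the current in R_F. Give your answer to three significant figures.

I ≈ 0.776 mA

Conductances: ΣG = 1/17.9 + 1/37.6 + 1/45.4 = 0.1045 (1/kΩ).
R_F takes the fraction G_k/ΣG = 0.02660/0.1045 = 0.2545, so I = 3.05 × 0.2545 = 0.7763 mA.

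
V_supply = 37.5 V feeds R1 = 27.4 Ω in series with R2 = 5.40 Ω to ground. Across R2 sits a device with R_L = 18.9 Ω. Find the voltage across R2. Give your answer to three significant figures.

First combine the lower leg with the load: R2 ‖ R_L = 4.200 Ω.
Now apply the divider: V_out = 37.5 × 0.1329 = 4.984 V.
(Unloaded it would be 6.17 V; the load pulls it down.)

V_out ≈ 4.98 V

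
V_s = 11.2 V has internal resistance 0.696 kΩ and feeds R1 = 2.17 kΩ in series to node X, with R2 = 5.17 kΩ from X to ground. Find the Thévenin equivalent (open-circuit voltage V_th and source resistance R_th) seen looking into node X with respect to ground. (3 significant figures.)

V_th ≈ 7.21 V, R_th ≈ 1.84 kΩ

R1' = 0.696 + 2.17 = 2.866 kΩ (source resistance + R1).
V_th is the unloaded tap voltage: V_s · R2/(R1'+R2) = 11.2 × 0.6434 = 7.206 V.
With V_s suppressed (replaced by a short), R_th = R1' ‖ R2 = (2.866 × 5.17)/(2.866 + 5.17) = 1.844 kΩ.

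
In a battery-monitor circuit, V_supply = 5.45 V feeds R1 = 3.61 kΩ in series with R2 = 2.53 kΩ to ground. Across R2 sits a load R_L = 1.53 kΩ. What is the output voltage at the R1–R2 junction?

V_out ≈ 1.14 V

R2 ‖ R_L = (2.53 × 1.53)/(2.53 + 1.53) = 0.9534 kΩ.
Then V_out = V_supply · R2'/(R1 + R2') = 5.45 × 0.9534/4.563 = 1.139 V.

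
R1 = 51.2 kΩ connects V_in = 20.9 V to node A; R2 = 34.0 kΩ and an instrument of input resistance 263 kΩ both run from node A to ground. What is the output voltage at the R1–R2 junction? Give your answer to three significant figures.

R2 ‖ R_L = (34.0 × 263)/(34.0 + 263) = 30.11 kΩ.
Voltage divider with the loaded lower leg: V_out = 20.9 × 30.11/(51.2 + 30.11) = 20.9 × 0.3703 = 7.739 V.
(Unloaded it would be 8.34 V; the load pulls it down.)

V_out ≈ 7.74 V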